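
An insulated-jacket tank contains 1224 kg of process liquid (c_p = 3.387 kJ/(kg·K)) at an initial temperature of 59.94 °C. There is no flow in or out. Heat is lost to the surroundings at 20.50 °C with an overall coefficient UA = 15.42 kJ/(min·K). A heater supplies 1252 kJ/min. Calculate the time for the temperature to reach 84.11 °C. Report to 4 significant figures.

232.5 min

Energy balance: M c_p dT/dt = −UA(T − T_amb) + Q̇.
τ = M c_p/UA = 268.851 min; T_ss = T_amb + Q̇/UA = 20.50 + 1252/15.42 = 101.693 °C.
T(t) = T_ss + (T₀ − T_ss)e^(−t/τ); set T = 84.11:
t = −τ ln[(T − T_ss)/(T₀ − T_ss)] = −268.851 · ln(0.421123) = 232.511 min.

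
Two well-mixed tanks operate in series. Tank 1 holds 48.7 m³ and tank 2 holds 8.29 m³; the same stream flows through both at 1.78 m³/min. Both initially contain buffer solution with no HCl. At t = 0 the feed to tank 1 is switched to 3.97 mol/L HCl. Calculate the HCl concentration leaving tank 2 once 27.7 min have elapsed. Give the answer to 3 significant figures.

2.23 mol/L

Time constants: τᵢ = Vᵢ/Q for each well-mixed tank.
τ₁ = 48.7/1.78 = 27.360 min; τ₂ = 8.29/1.78 = 4.6573 min.
Tank 1: C₁ = C_in(1 − e^(−t/τ₁)). Tank 2 (τ₁ ≠ τ₂): C₂ = C_in[1 − (τ₁ e^(−t/τ₁) − τ₂ e^(−t/τ₂))/(τ₁ − τ₂)].
At t = 27.7: e^(−t/τ₁) = 0.36333, e^(−t/τ₂) = 0.0026120.
C₂ = 3.97·[1 − (27.360·0.36333 − 4.6573·0.0026120)/(22.702)] = 3.97·0.56267 = 2.2338 mol/L.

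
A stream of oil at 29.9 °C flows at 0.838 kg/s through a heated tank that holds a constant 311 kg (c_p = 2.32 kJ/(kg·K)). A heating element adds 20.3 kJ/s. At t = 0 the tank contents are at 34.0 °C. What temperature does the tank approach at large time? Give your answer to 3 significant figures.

M c_p dT/dt = ṁ c_p (T_in − T) + Q̇.
At steady state dT/dt = 0 ⇒ T_ss = T_in + Q̇/(ṁ c_p) = 29.9 + 20.3/(0.838·2.32) = 40.342 °C.

40.3 °C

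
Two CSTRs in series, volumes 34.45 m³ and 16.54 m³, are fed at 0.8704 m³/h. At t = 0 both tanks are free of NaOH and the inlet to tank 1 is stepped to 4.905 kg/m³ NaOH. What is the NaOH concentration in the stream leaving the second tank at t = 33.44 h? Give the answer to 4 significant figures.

Species balance on tank i: dCᵢ/dt = (Cᵢ₋₁ − Cᵢ)/τᵢ with τᵢ = Vᵢ/Q.
τ₁ = 34.45/0.8704 = 39.5795 h; τ₂ = 16.54/0.8704 = 19.0028 h.
Tank 1: C₁ = C_in(1 − e^(−t/τ₁)). Tank 2 (τ₁ ≠ τ₂): C₂ = C_in[1 − (τ₁ e^(−t/τ₁) − τ₂ e^(−t/τ₂))/(τ₁ − τ₂)].
At t = 33.44: e^(−t/τ₁) = 0.429608, e^(−t/τ₂) = 0.172089.
C₂ = 4.905·[1 − (39.5795·0.429608 − 19.0028·0.172089)/(20.5767)] = 4.905·0.332571 = 1.63126 kg/m³.

1.631 kg/m³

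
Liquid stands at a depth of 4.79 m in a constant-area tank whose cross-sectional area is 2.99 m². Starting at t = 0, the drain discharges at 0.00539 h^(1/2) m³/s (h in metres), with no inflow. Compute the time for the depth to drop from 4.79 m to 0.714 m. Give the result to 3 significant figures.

1490 s

With no inflow, A dh/dt = −0.00539 √h.
Separate and integrate: 2(√h − √h₀) = −(0.00539/A) t.
t = 2A(√h₀ − √h)/0.00539 = 2·2.99·(√4.79 − √0.714)/0.00539
  = 5.9800 × (2.1886 − 0.84499) / 0.00539 = 1490.7 s.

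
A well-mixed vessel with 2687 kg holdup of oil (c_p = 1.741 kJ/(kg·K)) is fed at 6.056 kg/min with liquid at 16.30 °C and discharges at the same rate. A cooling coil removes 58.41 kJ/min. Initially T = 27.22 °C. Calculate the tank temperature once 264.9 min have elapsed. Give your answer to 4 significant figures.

M c_p dT/dt = ṁ c_p (T_in − T) − Q̇.
Rearrange: dT/dt = (T_ss − T)/τ with τ = M/ṁ = 443.692 min and T_ss = T_in − Q̇/(ṁ c_p) = 10.7601 °C.
Solution: T(t) = T_ss + (T₀ − T_ss) e^(−t/τ).
T(264.9) = 10.7601 + (16.4599)·e^(−264.9/443.692) = 10.7601 + (16.4599)·0.550441 = 19.8203 °C.

19.82 °C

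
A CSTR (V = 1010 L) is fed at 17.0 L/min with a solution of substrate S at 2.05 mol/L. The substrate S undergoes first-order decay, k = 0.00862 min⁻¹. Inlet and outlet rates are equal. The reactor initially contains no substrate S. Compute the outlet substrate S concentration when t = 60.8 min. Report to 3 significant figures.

1.07 mol/L

Species balance: V dC/dt = Q C_in − Q C − k V C.
dC/dt = (Q/V) C_in − (Q/V + k) C; effective rate a = Q/V + k = 0.016832 + 0.00862 = 0.025452 min⁻¹.
C_ss = Q C_in/(Q + kV) = 1.3557 mol/L; C(t) = C_ss + (C₀ − C_ss) e^(−a t).
C(60.8) = 1.3557 + (-1.3557)·e^(−0.025452·60.8) = 1.3557 + (-1.3557)·0.21279 = 1.0672 mol/L.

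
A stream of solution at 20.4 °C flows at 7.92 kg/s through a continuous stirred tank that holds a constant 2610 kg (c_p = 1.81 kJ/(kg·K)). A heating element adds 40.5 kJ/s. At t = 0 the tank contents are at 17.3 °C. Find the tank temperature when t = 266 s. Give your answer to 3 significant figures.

Heat balance on the well-mixed liquid: M c_p dT/dt = ṁ c_p (T_in − T) + 40.5.
τ = M/ṁ = 329.55 s; T_ss = T_in + Q̇/(ṁ c_p) = 20.4 + 40.5/(7.92·1.81) = 23.225 °C.
This is linear first-order; T(t) = T_ss + (T₀ − T_ss) e^(−t/τ).
T(266) = 23.225 + (-5.9252)·e^(−266/329.55) = 23.225 + (-5.9252)·0.44612 = 20.582 °C.

20.6 °C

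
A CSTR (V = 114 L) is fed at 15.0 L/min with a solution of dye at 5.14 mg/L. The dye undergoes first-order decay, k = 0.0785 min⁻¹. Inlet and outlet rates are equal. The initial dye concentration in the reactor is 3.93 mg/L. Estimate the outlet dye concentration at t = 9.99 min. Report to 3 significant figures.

3.31 mg/L

Species balance: V dC/dt = Q C_in − Q C − k V C.
dC/dt = (Q/V) C_in − (Q/V + k) C; effective rate a = Q/V + k = 0.13158 + 0.0785 = 0.21008 min⁻¹.
C_ss = Q C_in/(Q + kV) = 3.2193 mg/L; C(t) = C_ss + (C₀ − C_ss) e^(−a t).
C(9.99) = 3.2193 + (0.71066)·e^(−0.21008·9.99) = 3.2193 + (0.71066)·0.12262 = 3.3065 mg/L.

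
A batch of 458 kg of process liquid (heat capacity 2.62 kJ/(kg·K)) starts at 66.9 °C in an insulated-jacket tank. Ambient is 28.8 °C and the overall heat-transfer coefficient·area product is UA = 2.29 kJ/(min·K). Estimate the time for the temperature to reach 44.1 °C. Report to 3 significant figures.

Unsteady energy balance on the tank contents: M c_p dT/dt = −UA(T − T_amb).
τ = M c_p/UA = 524.00 min; T_ss = T_amb = 28.800 °C.
T(t) = T_ss + (T₀ − T_ss)e^(−t/τ); set T = 44.1:
t = −τ ln[(T − T_ss)/(T₀ − T_ss)] = −524.00 · ln(0.40157) = 478.08 min.

478 min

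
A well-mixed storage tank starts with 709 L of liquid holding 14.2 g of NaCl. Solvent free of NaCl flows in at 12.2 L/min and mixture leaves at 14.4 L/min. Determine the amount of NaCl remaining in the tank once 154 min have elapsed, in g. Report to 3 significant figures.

0.202 g

Let m(t) be the amount of NaCl. Volume: V(t) = V₀ + (Q_in − Q_out) t = 709 − 2.2000 t; V(154) = 370.20 L.
No NaCl enters, so dm/dt = −Q_out · (m/V).
dm/m = −Q_out dt/(V₀ − 2.2000 t); integrating gives ln(m/m₀) = −(Q_out/(Q_in−Q_out)) ln(V/V₀).
m = m₀ (V₀/V)^(Q_out/(Q_in−Q_out)) = 14.2 × (709/370.20)^(-6.5455) = 0.20188 g.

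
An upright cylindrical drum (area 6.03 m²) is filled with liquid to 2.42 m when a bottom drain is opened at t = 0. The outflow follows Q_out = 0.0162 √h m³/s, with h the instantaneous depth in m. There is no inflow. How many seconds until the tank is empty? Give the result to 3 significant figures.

1160 s

A dh/dt = −Q_out = −0.0162 √h.
Separate and integrate: 2(√h − √h₀) = −(0.0162/A) t.
Set h = 0: 2√h₀ = (0.0162/A) t_empty ⇒ t_empty = 2A√h₀/0.0162.
t_empty = 2·6.03·√2.42/0.0162 = 12.060·1.5556/0.0162 = 1158.1 s.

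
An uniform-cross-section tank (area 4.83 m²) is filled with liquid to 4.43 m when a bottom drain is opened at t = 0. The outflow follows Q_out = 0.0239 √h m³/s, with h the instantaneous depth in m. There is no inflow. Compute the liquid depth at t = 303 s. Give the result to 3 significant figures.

Volume balance on the tank: A dh/dt = −0.0239 √h.
This is separable: 2 d(√h)/dt = −0.0239/A, so √h = √h₀ − (0.0239/(2A)) t.
√h = √4.43 − 0.0239·303/(2·4.83) = 2.1048 − 0.74966 = 1.3551.
h = 1.3551² = 1.8363 m.

1.84 m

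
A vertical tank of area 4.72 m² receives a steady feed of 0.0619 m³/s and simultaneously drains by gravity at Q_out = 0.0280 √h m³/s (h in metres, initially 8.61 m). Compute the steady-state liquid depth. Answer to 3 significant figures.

Level balance: A dh/dt = 0.0619 − 0.0280 √h. Setting dh/dt = 0:
Q_in = 0.0280 √h_ss ⇒ √h_ss = 0.0619/0.0280 = 2.2107.
h_ss = 2.2107² = 4.8873 m. (Since h₀ = 8.61 m > h_ss, the level will fall toward this value.)

4.89 m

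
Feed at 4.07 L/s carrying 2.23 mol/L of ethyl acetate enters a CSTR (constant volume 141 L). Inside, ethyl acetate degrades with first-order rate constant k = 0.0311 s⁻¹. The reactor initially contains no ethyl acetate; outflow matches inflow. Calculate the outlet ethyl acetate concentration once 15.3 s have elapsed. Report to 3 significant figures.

Species balance: V dC/dt = Q C_in − Q C − k V C.
This is linear with rate a = Q/V + k = 0.059965 s⁻¹.
C_ss = Q C_in/(Q + kV) = 1.0734 mol/L; C(t) = C_ss + (C₀ − C_ss) e^(−a t).
C(15.3) = 1.0734 + (-1.0734)·e^(−0.059965·15.3) = 1.0734 + (-1.0734)·0.39953 = 0.64457 mol/L.

0.645 mol/L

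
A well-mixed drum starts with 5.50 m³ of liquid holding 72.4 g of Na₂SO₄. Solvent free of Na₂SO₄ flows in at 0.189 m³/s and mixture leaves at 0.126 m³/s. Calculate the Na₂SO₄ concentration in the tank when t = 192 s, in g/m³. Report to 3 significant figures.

0.402 g/m³

Let m(t) be the amount of Na₂SO₄. Volume: V(t) = V₀ + (Q_in − Q_out) t = 5.50 + 0.063000 t; V(192) = 17.596 m³.
No Na₂SO₄ enters, so dm/dt = −Q_out · (m/V).
dm/m = −Q_out dt/(V₀ + 0.063000 t); integrating gives ln(m/m₀) = −(Q_out/(Q_in−Q_out)) ln(V/V₀).
m = m₀ (V₀/V)^(Q_out/(Q_in−Q_out)) = 72.4 × (5.50/17.596)^(2.0000) = 7.0735 g.
C = m/V = 7.0735/17.596 = 0.40200 g/m³.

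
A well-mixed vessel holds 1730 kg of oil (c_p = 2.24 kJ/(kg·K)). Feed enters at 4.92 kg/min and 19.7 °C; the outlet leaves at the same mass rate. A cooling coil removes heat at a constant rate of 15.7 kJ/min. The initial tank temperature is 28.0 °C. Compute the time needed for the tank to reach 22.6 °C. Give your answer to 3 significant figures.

Unsteady energy balance on the tank contents: M c_p dT/dt = ṁ c_p (T_in − T) − 15.7.
τ = M/ṁ = 351.63 min; T_ss = T_in − Q̇/(ṁ c_p) = 18.275 °C.
T(t) = T_ss + (T₀ − T_ss) e^(−t/τ). Set T = 22.6:
e^(−t/τ) = (22.6 − 18.275)/(28.0 − 18.275) = 0.44471
t = −351.63 · ln(0.44471) = 284.94 min.

285 min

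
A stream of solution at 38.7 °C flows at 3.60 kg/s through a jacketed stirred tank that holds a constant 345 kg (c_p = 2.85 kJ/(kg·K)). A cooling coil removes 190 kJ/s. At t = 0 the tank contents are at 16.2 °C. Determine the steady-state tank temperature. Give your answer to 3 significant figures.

20.2 °C

M c_p dT/dt = ṁ c_p (T_in − T) − Q̇.
At steady state dT/dt = 0 ⇒ T_ss = T_in − Q̇/(ṁ c_p) = 38.7 − 190/(3.60·2.85) = 20.181 °C.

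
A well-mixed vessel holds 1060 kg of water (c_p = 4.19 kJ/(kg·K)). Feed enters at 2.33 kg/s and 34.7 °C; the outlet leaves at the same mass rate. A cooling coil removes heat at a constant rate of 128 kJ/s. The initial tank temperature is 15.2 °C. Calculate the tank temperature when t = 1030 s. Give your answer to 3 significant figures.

20.9 °C

M c_p dT/dt = ṁ c_p (T_in − T) − Q̇.
τ = M/ṁ = 454.94 s; T_ss = T_in − Q̇/(ṁ c_p) = 34.7 − 128/(2.33·4.19) = 21.589 °C.
This is linear first-order; T(t) = T_ss + (T₀ − T_ss) e^(−t/τ).
T(1030) = 21.589 + (-6.3889)·e^(−1030/454.94) = 21.589 + (-6.3889)·0.10393 = 20.925 °C.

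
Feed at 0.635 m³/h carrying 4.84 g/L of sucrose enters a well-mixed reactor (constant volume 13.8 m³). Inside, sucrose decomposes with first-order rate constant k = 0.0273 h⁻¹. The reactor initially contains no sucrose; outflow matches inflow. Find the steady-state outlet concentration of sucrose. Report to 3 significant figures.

V dC/dt = Q(C_in − C) − k V C.
At steady state: 0 = Q C_in − (Q + kV) C_ss, so C_ss = Q C_in/(Q + kV).
C_ss = 0.635·4.84/(0.635 + 0.0273·13.8) = 3.0734/1.0117 = 3.0377 g/L.

3.04 g/L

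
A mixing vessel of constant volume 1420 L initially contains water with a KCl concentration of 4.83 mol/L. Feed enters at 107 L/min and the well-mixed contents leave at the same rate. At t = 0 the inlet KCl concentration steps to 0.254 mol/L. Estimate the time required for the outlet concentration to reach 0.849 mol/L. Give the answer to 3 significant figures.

Species balance: V dC/dt = Q(C_in − C) ⇒ τ = V/Q = 13.271 min.
C(t) = C_in + (C₀ − C_in) e^(−t/τ). Set C = 0.849 and solve for t:
e^(−t/τ) = (C − C_in)/(C₀ − C_in) = (0.849 − 0.254)/(4.83 − 0.254) = 0.13003
t = −τ ln(…) = 13.271 × 2.0400 = 27.073 min.

27.1 min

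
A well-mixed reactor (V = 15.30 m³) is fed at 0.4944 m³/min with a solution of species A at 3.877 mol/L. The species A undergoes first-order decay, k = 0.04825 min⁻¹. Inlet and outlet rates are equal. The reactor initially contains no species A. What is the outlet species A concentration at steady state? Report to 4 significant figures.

1.555 mol/L

V dC/dt = Q(C_in − C) − k V C.
Steady state (dC/dt = 0): C_ss = Q C_in/(Q + kV) = C_in/(1 + kV/Q).
C_ss = 0.4944·3.877/(0.4944 + 0.04825·15.30) = 1.91679/1.23263 = 1.55505 mol/L.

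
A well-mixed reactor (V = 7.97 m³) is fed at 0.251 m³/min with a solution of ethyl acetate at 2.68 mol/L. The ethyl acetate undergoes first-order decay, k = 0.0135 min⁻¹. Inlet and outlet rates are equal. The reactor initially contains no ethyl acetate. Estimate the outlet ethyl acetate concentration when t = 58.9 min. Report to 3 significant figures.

1.74 mol/L

Accumulation = in − out − consumed: V dC/dt = Q C_in − Q C − k V C.
dC/dt = (Q/V) C_in − (Q/V + k) C; effective rate a = Q/V + k = 0.031493 + 0.0135 = 0.044993 min⁻¹.
C_ss = Q C_in/(Q + kV) = 1.8759 mol/L; C(t) = C_ss + (C₀ − C_ss) e^(−a t).
C(58.9) = 1.8759 + (-1.8759)·e^(−0.044993·58.9) = 1.8759 + (-1.8759)·0.070645 = 1.7434 mol/L.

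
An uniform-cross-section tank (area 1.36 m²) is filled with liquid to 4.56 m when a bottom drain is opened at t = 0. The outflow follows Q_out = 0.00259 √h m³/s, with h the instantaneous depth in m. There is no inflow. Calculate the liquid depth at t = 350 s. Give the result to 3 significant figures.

A dh/dt = −Q_out = −0.00259 √h.
This is separable: 2 d(√h)/dt = −0.00259/A, so √h = √h₀ − (0.00259/(2A)) t.
√h = √4.56 − 0.00259·350/(2·1.36) = 2.1354 − 0.33327 = 1.8021.
h = 1.8021² = 3.2477 m.

3.25 m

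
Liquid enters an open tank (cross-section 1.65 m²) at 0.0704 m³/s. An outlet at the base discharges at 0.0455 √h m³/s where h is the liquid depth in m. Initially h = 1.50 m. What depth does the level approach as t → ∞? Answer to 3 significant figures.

2.39 m

A dh/dt = Q_in − 0.0455 √h. Steady state requires inflow = outflow:
Q_in = 0.0455 √h_ss ⇒ √h_ss = 0.0704/0.0455 = 1.5473.
h_ss = 1.5473² = 2.3940 m. (Since h₀ = 1.50 m < h_ss, the level will rise toward this value.)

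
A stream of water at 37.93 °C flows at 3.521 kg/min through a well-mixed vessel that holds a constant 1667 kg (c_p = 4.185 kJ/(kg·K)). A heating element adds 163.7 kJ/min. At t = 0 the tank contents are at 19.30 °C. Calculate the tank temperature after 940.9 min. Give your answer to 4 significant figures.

M c_p dT/dt = ṁ c_p (T_in − T) + Q̇.
τ = M/ṁ = 473.445 min; T_ss = T_in + Q̇/(ṁ c_p) = 37.93 + 163.7/(3.521·4.185) = 49.0393 °C.
Solution: T(t) = T_ss + (T₀ − T_ss) e^(−t/τ).
T(940.9) = 49.0393 + (-29.7393)·e^(−940.9/473.445) = 49.0393 + (-29.7393)·0.137058 = 44.9633 °C.

44.96 °C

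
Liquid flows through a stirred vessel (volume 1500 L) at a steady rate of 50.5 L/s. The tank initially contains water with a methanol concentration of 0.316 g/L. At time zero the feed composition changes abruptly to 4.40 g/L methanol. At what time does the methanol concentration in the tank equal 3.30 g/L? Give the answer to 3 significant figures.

Species balance: V dC/dt = Q(C_in − C) ⇒ τ = V/Q = 29.703 s.
C(t) = C_in + (C₀ − C_in) e^(−t/τ). Set C = 3.30 and solve for t:
e^(−t/τ) = (C − C_in)/(C₀ − C_in) = (3.30 − 4.40)/(0.316 − 4.40) = 0.26934
t = −τ ln(…) = 29.703 × 1.3118 = 38.963 s.

39.0 s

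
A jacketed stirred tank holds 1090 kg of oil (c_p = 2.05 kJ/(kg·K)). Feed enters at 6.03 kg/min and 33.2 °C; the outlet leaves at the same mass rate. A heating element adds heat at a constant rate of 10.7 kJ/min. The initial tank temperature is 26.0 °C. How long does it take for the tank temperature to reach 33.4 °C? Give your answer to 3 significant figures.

451 min

First-law balance (no shaft work): M c_p dT/dt = ṁ c_p (T_in − T) + 10.7.
τ = M/ṁ = 180.76 min; T_ss = T_in + Q̇/(ṁ c_p) = 34.066 °C.
T(t) = T_ss + (T₀ − T_ss) e^(−t/τ). Set T = 33.4:
e^(−t/τ) = (33.4 − 34.066)/(26.0 − 34.066) = 0.082522
t = −180.76 · ln(0.082522) = 450.95 min.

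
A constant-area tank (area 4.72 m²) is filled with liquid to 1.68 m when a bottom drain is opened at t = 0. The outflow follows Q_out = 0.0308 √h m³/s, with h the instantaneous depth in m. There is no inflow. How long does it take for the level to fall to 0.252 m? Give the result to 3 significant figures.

Volume balance on the tank: A dh/dt = −0.0308 √h.
This is separable: 2 d(√h)/dt = −0.0308/A, so √h = √h₀ − (0.0308/(2A)) t.
t = 2A(√h₀ − √h)/0.0308 = 2·4.72·(√1.68 − √0.252)/0.0308
  = 9.4400 × (1.2961 − 0.50200) / 0.0308 = 243.40 s.

243 s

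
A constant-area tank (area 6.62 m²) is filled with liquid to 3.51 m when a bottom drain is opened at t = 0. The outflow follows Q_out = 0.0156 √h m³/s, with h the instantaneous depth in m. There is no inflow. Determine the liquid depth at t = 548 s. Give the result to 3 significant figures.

A dh/dt = −Q_out = −0.0156 √h.
This is separable: 2 d(√h)/dt = −0.0156/A, so √h = √h₀ − (0.0156/(2A)) t.
√h = √3.51 − 0.0156·548/(2·6.62) = 1.8735 − 0.64568 = 1.2278.
h = 1.2278² = 1.5075 m.

1.51 m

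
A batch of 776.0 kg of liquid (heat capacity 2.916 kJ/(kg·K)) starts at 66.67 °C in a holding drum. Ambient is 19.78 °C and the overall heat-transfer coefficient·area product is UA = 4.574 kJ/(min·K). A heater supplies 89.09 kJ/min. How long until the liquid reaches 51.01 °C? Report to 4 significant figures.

419.0 min

Unsteady energy balance on the tank contents: M c_p dT/dt = −UA(T − T_amb) + Q̇.
τ = M c_p/UA = 494.713 min; T_ss = T_amb + Q̇/UA = 19.78 + 89.09/4.574 = 39.2575 °C.
T(t) = T_ss + (T₀ − T_ss)e^(−t/τ); set T = 51.01:
t = −τ ln[(T − T_ss)/(T₀ − T_ss)] = −494.713 · ln(0.428728) = 418.988 min.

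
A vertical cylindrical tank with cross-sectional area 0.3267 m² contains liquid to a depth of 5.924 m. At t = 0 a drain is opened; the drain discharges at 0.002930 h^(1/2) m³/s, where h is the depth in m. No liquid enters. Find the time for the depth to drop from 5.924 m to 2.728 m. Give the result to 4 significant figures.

With no inflow, A dh/dt = −0.002930 √h.
This is separable: 2 d(√h)/dt = −0.002930/A, so √h = √h₀ − (0.002930/(2A)) t.
t = 2A(√h₀ − √h)/0.002930 = 2·0.3267·(√5.924 − √2.728)/0.002930
  = 0.653400 × (2.43393 − 1.65167) / 0.002930 = 174.447 s.

174.4 s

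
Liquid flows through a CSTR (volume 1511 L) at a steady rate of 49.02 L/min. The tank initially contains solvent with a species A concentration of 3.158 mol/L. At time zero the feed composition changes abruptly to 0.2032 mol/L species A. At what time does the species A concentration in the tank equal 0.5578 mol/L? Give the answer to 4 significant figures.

65.35 min

Species balance: V dC/dt = Q(C_in − C) ⇒ τ = V/Q = 30.8242 min.
C(t) = C_in + (C₀ − C_in) e^(−t/τ). Set C = 0.5578 and solve for t:
e^(−t/τ) = (C − C_in)/(C₀ − C_in) = (0.5578 − 0.2032)/(3.158 − 0.2032) = 0.120008
t = −τ ln(…) = 30.8242 × 2.12020 = 65.3532 min.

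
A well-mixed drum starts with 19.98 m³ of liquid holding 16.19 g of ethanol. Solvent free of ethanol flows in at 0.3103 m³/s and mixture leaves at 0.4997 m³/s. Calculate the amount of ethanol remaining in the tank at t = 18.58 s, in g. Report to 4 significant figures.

9.711 g

Total volume: dV/dt = Q_in − Q_out = -0.189400 m³/s, so V(t) = 19.98 − 0.189400 t and V(18.58) = 16.4609 m³.
No ethanol enters, so dm/dt = −Q_out · (m/V).
Separate: dm/m = −Q_out dt/V(t) ⇒ ln(m/m₀) = −(Q_out/(Q_in−Q_out)) ln(V/V₀).
m = m₀ (V₀/V)^(Q_out/(Q_in−Q_out)) = 16.19 × (19.98/16.4609)^(-2.63833) = 9.71082 g.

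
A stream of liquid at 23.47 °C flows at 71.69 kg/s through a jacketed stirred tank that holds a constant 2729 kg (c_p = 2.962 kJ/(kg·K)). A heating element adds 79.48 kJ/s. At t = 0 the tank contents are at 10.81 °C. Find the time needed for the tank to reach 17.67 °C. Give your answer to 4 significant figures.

28.44 s

Energy balance: M c_p dT/dt = ṁ c_p (T_in − T) + 79.48.
τ = M/ṁ = 38.0667 s; T_ss = T_in + Q̇/(ṁ c_p) = 23.8443 °C.
T(t) = T_ss + (T₀ − T_ss) e^(−t/τ). Set T = 17.67:
e^(−t/τ) = (17.67 − 23.8443)/(10.81 − 23.8443) = 0.473696
t = −38.0667 · ln(0.473696) = 28.4430 s.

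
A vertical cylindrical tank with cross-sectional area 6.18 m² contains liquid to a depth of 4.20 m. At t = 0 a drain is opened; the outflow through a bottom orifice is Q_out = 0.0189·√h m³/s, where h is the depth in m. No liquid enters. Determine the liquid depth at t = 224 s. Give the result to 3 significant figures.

2.91 m

With no inflow, A dh/dt = −0.0189 √h.
This is separable: 2 d(√h)/dt = −0.0189/A, so √h = √h₀ − (0.0189/(2A)) t.
√h = √4.20 − 0.0189·224/(2·6.18) = 2.0494 − 0.34252 = 1.7069.
h = 1.7069² = 2.9134 m.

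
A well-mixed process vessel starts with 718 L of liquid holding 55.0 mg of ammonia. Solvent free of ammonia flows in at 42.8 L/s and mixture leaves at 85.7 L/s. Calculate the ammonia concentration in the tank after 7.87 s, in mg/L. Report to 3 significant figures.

0.0406 mg/L

Total volume: dV/dt = Q_in − Q_out = -42.900 L/s, so V(t) = 718 − 42.900 t and V(7.87) = 380.38 L.
No ammonia enters, so dm/dt = −Q_out · (m/V).
dm/m = −Q_out dt/(V₀ − 42.900 t); integrating gives ln(m/m₀) = −(Q_out/(Q_in−Q_out)) ln(V/V₀).
m = m₀ (V₀/V)^(Q_out/(Q_in−Q_out)) = 55.0 × (718/380.38)^(-1.9977) = 15.459 mg.
C = m/V = 15.459/380.38 = 0.040642 mg/L.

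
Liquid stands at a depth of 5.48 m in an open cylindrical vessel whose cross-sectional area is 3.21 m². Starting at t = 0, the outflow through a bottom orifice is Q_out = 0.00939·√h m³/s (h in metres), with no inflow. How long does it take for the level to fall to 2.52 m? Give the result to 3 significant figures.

515 s

A dh/dt = −Q_out = −0.00939 √h.
∫ h^(−1/2) dh = −(0.00939/A) ∫ dt, giving 2√h = 2√h₀ − (0.00939/A) t.
t = 2A(√h₀ − √h)/0.00939 = 2·3.21·(√5.48 − √2.52)/0.00939
  = 6.4200 × (2.3409 − 1.5875) / 0.00939 = 515.17 s.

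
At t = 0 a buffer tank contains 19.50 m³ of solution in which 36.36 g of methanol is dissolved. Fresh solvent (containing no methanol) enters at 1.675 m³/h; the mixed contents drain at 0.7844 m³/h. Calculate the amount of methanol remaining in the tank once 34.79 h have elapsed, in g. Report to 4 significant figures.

15.73 g

Total volume: dV/dt = Q_in − Q_out = 0.890600 m³/h, so V(t) = 19.50 + 0.890600 t and V(34.79) = 50.4840 m³.
No methanol enters, so dm/dt = −Q_out · (m/V).
dm/m = −Q_out dt/(V₀ + 0.890600 t); integrating gives ln(m/m₀) = −(Q_out/(Q_in−Q_out)) ln(V/V₀).
m = m₀ (V₀/V)^(Q_out/(Q_in−Q_out)) = 36.36 × (19.50/50.4840)^(0.880755) = 15.7314 g.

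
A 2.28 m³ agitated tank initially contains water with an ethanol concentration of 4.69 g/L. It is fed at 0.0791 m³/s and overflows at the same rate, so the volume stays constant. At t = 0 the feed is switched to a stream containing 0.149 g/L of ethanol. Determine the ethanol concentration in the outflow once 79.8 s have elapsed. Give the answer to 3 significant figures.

Accumulation = in − out for the solute gives V dC/dt = Q(C_in − C).
So dC/dt = (C_in − C)/τ with τ = V/Q = 2.28/0.0791 = 28.824 s.
C approaches C_in exponentially: C(t) = C_in + (C₀ − C_in) e^(−t/τ).
C(79.8) = 0.149 + (4.69 − 0.149)·e^(−79.8/28.824) = 0.149 + (4.5410)·0.062756 = 0.43398 g/L.

0.434 g/L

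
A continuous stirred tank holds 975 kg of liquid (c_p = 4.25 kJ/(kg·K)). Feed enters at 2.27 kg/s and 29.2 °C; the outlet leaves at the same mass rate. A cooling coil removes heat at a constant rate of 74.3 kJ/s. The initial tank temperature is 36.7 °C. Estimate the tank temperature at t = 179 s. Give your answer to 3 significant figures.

M c_p dT/dt = ṁ c_p (T_in − T) − Q̇.
Rearrange: dT/dt = (T_ss − T)/τ with τ = M/ṁ = 429.52 s and T_ss = T_in − Q̇/(ṁ c_p) = 21.499 °C.
Integrating: T(t) = T_ss + (T₀ − T_ss) e^(−t/τ).
T(179) = 21.499 + (15.201)·e^(−179/429.52) = 21.499 + (15.201)·0.65919 = 31.519 °C.

31.5 °C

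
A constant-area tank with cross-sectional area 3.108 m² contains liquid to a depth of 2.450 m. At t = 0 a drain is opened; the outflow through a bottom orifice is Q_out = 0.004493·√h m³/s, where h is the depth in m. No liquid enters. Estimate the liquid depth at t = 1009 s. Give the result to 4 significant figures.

A dh/dt = −Q_out = −0.004493 √h.
This is separable: 2 d(√h)/dt = −0.004493/A, so √h = √h₀ − (0.004493/(2A)) t.
√h = √2.450 − 0.004493·1009/(2·3.108) = 1.56525 − 0.729317 = 0.835930.
h = 0.835930² = 0.698779 m.

0.6988 m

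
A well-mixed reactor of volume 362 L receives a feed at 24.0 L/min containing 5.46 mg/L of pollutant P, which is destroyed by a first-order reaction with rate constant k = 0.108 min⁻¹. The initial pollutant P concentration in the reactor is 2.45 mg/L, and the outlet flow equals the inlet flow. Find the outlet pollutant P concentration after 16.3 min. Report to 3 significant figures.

V dC/dt = Q(C_in − C) − k V C.
dC/dt = (Q/V) C_in − (Q/V + k) C; effective rate a = Q/V + k = 0.066298 + 0.108 = 0.17430 min⁻¹.
C_ss = Q C_in/(Q + kV) = 2.0768 mg/L; C(t) = C_ss + (C₀ − C_ss) e^(−a t).
C(16.3) = 2.0768 + (0.37316)·e^(−0.17430·16.3) = 2.0768 + (0.37316)·0.058364 = 2.0986 mg/L.

2.10 mg/L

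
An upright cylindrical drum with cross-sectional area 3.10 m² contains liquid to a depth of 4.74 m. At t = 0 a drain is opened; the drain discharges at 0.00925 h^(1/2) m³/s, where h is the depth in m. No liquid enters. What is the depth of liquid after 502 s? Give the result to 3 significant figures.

With no inflow, A dh/dt = −0.00925 √h.
∫ h^(−1/2) dh = −(0.00925/A) ∫ dt, giving 2√h = 2√h₀ − (0.00925/A) t.
√h = √4.74 − 0.00925·502/(2·3.10) = 2.1772 − 0.74895 = 1.4282.
h = 1.4282² = 2.0398 m.

2.04 m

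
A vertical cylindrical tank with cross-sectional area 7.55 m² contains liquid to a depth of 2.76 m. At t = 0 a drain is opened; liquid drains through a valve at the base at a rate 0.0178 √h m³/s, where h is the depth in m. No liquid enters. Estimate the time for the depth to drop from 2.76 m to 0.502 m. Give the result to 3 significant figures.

808 s

With no inflow, A dh/dt = −0.0178 √h.
∫ h^(−1/2) dh = −(0.0178/A) ∫ dt, giving 2√h = 2√h₀ − (0.0178/A) t.
t = 2A(√h₀ − √h)/0.0178 = 2·7.55·(√2.76 − √0.502)/0.0178
  = 15.100 × (1.6613 − 0.70852) / 0.0178 = 808.28 s.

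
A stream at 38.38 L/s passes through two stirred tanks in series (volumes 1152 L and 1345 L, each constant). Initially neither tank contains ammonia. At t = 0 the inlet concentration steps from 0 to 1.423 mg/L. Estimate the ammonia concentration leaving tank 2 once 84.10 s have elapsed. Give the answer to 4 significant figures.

Time constants: τᵢ = Vᵢ/Q for each well-mixed tank.
τ₁ = 1152/38.38 = 30.0156 s; τ₂ = 1345/38.38 = 35.0443 s.
Tank 1: C₁ = C_in(1 − e^(−t/τ₁)). Tank 2 (τ₁ ≠ τ₂): C₂ = C_in[1 − (τ₁ e^(−t/τ₁) − τ₂ e^(−t/τ₂))/(τ₁ − τ₂)].
At t = 84.10: e^(−t/τ₁) = 0.0606963, e^(−t/τ₂) = 0.0907343.
C₂ = 1.423·[1 − (30.0156·0.0606963 − 35.0443·0.0907343)/(-5.02866)] = 1.423·0.729971 = 1.03875 mg/L.

1.039 mg/L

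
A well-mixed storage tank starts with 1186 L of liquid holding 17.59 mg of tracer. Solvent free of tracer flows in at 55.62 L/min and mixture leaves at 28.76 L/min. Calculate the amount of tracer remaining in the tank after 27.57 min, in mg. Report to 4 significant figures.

10.46 mg

Let m(t) be the amount of tracer. Volume: V(t) = V₀ + (Q_in − Q_out) t = 1186 + 26.8600 t; V(27.57) = 1926.53 L.
No tracer enters, so dm/dt = −Q_out · (m/V).
Separate: dm/m = −Q_out dt/V(t) ⇒ ln(m/m₀) = −(Q_out/(Q_in−Q_out)) ln(V/V₀).
m = m₀ (V₀/V)^(Q_out/(Q_in−Q_out)) = 17.59 × (1186/1926.53)^(1.07074) = 10.4634 mg.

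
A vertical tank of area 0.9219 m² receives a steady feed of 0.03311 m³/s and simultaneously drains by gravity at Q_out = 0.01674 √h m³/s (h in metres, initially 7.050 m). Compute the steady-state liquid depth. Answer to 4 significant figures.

3.912 m

A dh/dt = Q_in − 0.01674 √h. Steady state requires inflow = outflow:
Q_in = 0.01674 √h_ss ⇒ √h_ss = 0.03311/0.01674 = 1.97790.
h_ss = 1.97790² = 3.91208 m. (Since h₀ = 7.050 m > h_ss, the level will fall toward this value.)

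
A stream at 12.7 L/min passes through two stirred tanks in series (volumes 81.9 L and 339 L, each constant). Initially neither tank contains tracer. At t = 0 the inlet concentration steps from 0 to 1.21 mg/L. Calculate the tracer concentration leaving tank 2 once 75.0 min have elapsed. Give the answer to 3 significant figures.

Time constants: τᵢ = Vᵢ/Q for each well-mixed tank.
τ₁ = 81.9/12.7 = 6.4488 min; τ₂ = 339/12.7 = 26.693 min.
Solving the cascade with C₁(0)=C₂(0)=0 gives C₂(t) = C_in[1 − (τ₁ e^(−t/τ₁) − τ₂ e^(−t/τ₂))/(τ₁ − τ₂)].
At t = 75.0: e^(−t/τ₁) = 8.8949e-06, e^(−t/τ₂) = 0.060221.
C₂ = 1.21·[1 − (6.4488·8.8949e-06 − 26.693·0.060221)/(-20.244)] = 1.21·0.92060 = 1.1139 mg/L.

1.11 mg/L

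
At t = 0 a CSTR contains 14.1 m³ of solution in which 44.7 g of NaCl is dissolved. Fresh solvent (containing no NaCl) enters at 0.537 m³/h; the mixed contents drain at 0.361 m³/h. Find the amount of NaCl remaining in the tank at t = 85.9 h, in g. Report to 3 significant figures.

Let m(t) be the amount of NaCl. Volume: V(t) = V₀ + (Q_in − Q_out) t = 14.1 + 0.17600 t; V(85.9) = 29.218 m³.
Species balance (pure solvent in): dm/dt = −Q_out · m/V(t).
Separate: dm/m = −Q_out dt/V(t) ⇒ ln(m/m₀) = −(Q_out/(Q_in−Q_out)) ln(V/V₀).
m = m₀ (V₀/V)^(Q_out/(Q_in−Q_out)) = 44.7 × (14.1/29.218)^(2.0511) = 10.029 g.

10.0 g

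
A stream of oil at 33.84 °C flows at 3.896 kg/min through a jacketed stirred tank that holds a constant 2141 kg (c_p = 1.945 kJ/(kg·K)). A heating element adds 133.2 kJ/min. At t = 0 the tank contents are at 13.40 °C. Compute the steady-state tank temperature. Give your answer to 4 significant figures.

51.42 °C

M c_p dT/dt = ṁ c_p (T_in − T) + Q̇.
At steady state dT/dt = 0 ⇒ T_ss = T_in + Q̇/(ṁ c_p) = 33.84 + 133.2/(3.896·1.945) = 51.4178 °C.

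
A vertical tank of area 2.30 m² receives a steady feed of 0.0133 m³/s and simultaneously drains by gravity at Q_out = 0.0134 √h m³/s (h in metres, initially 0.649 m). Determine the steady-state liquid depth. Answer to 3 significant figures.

Accumulation of liquid (constant cross-section A): A dh/dt = Q_in − 0.0134 √h. At steady state dh/dt = 0:
Q_in = 0.0134 √h_ss ⇒ √h_ss = 0.0133/0.0134 = 0.99254.
h_ss = 0.99254² = 0.98513 m. (Since h₀ = 0.649 m < h_ss, the level will rise toward this value.)

0.985 m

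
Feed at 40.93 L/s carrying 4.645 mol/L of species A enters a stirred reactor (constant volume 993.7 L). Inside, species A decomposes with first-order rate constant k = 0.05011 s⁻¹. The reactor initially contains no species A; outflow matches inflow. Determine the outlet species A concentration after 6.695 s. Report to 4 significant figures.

Accumulation = in − out − consumed: V dC/dt = Q C_in − Q C − k V C.
dC/dt = (Q/V) C_in − (Q/V + k) C; effective rate a = Q/V + k = 0.0411895 + 0.05011 = 0.0912995 s⁻¹.
C_ss = Q C_in/(Q + kV) = 2.09558 mol/L; C(t) = C_ss + (C₀ − C_ss) e^(−a t).
C(6.695) = 2.09558 + (-2.09558)·e^(−0.0912995·6.695) = 2.09558 + (-2.09558)·0.542672 = 0.958366 mol/L.

0.9584 mol/L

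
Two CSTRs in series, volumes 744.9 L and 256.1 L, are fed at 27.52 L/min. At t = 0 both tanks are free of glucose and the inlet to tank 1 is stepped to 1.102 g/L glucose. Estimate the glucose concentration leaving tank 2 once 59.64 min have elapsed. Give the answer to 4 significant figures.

Each tank obeys Vᵢ dCᵢ/dt = Q(Cᵢ₋₁ − Cᵢ), so τᵢ = Vᵢ/Q.
τ₁ = 744.9/27.52 = 27.0676 min; τ₂ = 256.1/27.52 = 9.30596 min.
Tank 1: C₁ = C_in(1 − e^(−t/τ₁)). Tank 2 (τ₁ ≠ τ₂): C₂ = C_in[1 − (τ₁ e^(−t/τ₁) − τ₂ e^(−t/τ₂))/(τ₁ − τ₂)].
At t = 59.64: e^(−t/τ₁) = 0.110430, e^(−t/τ₂) = 0.00164701.
C₂ = 1.102·[1 − (27.0676·0.110430 − 9.30596·0.00164701)/(17.7616)] = 1.102·0.832575 = 0.917497 g/L.

0.9175 g/L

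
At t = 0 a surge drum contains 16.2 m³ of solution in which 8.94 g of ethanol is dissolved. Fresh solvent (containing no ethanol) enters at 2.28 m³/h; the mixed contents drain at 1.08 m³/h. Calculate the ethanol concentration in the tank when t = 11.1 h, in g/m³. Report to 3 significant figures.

Let m(t) be the amount of ethanol. Volume: V(t) = V₀ + (Q_in − Q_out) t = 16.2 + 1.2000 t; V(11.1) = 29.520 m³.
No ethanol enters, so dm/dt = −Q_out · (m/V).
Separate: dm/m = −Q_out dt/V(t) ⇒ ln(m/m₀) = −(Q_out/(Q_in−Q_out)) ln(V/V₀).
m = m₀ (V₀/V)^(Q_out/(Q_in−Q_out)) = 8.94 × (16.2/29.520)^(0.90000) = 5.2095 g.
C = m/V = 5.2095/29.520 = 0.17647 g/m³.

0.176 g/m³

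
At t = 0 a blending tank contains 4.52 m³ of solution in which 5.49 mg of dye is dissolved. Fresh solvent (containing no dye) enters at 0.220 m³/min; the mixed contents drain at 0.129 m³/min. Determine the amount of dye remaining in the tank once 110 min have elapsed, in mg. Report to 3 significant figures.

Total volume: dV/dt = Q_in − Q_out = 0.091000 m³/min, so V(t) = 4.52 + 0.091000 t and V(110) = 14.530 m³.
Species balance (pure solvent in): dm/dt = −Q_out · m/V(t).
Separate: dm/m = −Q_out dt/V(t) ⇒ ln(m/m₀) = −(Q_out/(Q_in−Q_out)) ln(V/V₀).
m = m₀ (V₀/V)^(Q_out/(Q_in−Q_out)) = 5.49 × (4.52/14.530)^(1.4176) = 1.0488 mg.

1.05 mg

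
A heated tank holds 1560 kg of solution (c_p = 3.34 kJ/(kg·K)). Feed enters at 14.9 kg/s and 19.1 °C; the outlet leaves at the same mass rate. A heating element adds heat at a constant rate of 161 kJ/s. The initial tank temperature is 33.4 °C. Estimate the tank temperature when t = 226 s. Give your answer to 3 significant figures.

M c_p dT/dt = ṁ c_p (T_in − T) + Q̇.
τ = M/ṁ = 104.70 s; T_ss = T_in + Q̇/(ṁ c_p) = 19.1 + 161/(14.9·3.34) = 22.335 °C.
Solution: T(t) = T_ss + (T₀ − T_ss) e^(−t/τ).
T(226) = 22.335 + (11.065)·e^(−226/104.70) = 22.335 + (11.065)·0.11549 = 23.613 °C.

23.6 °C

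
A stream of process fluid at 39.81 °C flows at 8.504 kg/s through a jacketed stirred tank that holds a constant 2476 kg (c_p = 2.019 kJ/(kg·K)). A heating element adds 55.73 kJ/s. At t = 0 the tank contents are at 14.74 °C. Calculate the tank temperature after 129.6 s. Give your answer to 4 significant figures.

Heat balance on the well-mixed liquid: M c_p dT/dt = ṁ c_p (T_in − T) + 55.73.
Rearrange: dT/dt = (T_ss − T)/τ with τ = M/ṁ = 291.157 s and T_ss = T_in + Q̇/(ṁ c_p) = 43.0559 °C.
This is linear first-order; T(t) = T_ss + (T₀ − T_ss) e^(−t/τ).
T(129.6) = 43.0559 + (-28.3159)·e^(−129.6/291.157) = 43.0559 + (-28.3159)·0.640747 = 24.9126 °C.

24.91 °C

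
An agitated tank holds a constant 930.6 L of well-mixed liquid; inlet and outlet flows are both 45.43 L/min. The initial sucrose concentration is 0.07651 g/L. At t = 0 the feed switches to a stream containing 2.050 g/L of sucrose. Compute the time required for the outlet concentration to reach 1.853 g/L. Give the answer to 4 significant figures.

47.20 min

Transient balance on the dissolved component: V dC/dt = Q(C_in − C), so τ = V/Q = 20.4843 min.
C(t) = C_in + (C₀ − C_in) e^(−t/τ). Set C = 1.853 and solve for t:
e^(−t/τ) = (C − C_in)/(C₀ − C_in) = (1.853 − 2.050)/(0.07651 − 2.050) = 0.0998232
t = −τ ln(…) = 20.4843 × 2.30436 = 47.2030 min.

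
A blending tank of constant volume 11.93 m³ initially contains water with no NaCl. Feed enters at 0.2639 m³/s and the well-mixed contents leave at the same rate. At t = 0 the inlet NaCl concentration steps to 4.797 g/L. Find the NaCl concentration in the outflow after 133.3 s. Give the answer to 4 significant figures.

4.546 g/L

Species balance on the tank: V dC/dt = Q(C_in − C).
Rewrite as dC/dt + C/τ = C_in/τ, τ = V/Q = 45.2065 s.
This is linear first-order; C(t) = C_in + (C₀ − C_in) e^(−t/τ).
C(133.3) = 4.797 + (0 − 4.797)·e^(−133.3/45.2065) = 4.797 + (-4.79700)·0.0524083 = 4.54560 g/L.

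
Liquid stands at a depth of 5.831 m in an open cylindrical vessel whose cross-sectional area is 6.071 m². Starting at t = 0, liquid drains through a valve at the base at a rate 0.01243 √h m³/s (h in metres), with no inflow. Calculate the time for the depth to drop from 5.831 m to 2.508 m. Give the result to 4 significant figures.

811.8 s

With no inflow, A dh/dt = −0.01243 √h.
This is separable: 2 d(√h)/dt = −0.01243/A, so √h = √h₀ − (0.01243/(2A)) t.
t = 2A(√h₀ − √h)/0.01243 = 2·6.071·(√5.831 − √2.508)/0.01243
  = 12.1420 × (2.41475 − 1.58367) / 0.01243 = 811.824 s.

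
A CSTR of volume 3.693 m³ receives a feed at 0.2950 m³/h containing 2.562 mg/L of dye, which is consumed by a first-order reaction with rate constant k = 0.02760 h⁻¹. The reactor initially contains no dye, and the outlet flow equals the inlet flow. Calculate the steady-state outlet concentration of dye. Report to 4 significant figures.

1.904 mg/L

V dC/dt = Q(C_in − C) − k V C.
Steady state (dC/dt = 0): C_ss = Q C_in/(Q + kV) = C_in/(1 + kV/Q).
C_ss = 0.2950·2.562/(0.2950 + 0.02760·3.693) = 0.755790/0.396927 = 1.90410 mg/L.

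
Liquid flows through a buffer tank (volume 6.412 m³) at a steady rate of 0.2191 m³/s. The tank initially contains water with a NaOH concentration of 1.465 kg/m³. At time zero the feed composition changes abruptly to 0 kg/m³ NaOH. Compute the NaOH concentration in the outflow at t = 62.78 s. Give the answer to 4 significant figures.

0.1715 kg/m³

Transient balance on the dissolved component: V dC/dt = Q(C_in − C).
Rewrite as dC/dt + C/τ = C_in/τ, τ = V/Q = 29.2652 s.
This is linear first-order; C(t) = C_in + (C₀ − C_in) e^(−t/τ).
C(62.78) = 0 + (1.465 − 0)·e^(−62.78/29.2652) = 0 + (1.46500)·0.117043 = 0.171468 kg/m³.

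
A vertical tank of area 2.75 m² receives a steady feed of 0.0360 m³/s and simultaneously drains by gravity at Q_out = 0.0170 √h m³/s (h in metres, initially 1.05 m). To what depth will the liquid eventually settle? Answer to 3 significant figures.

4.48 m

Level balance: A dh/dt = 0.0360 − 0.0170 √h. Setting dh/dt = 0:
Q_in = 0.0170 √h_ss ⇒ √h_ss = 0.0360/0.0170 = 2.1176.
h_ss = 2.1176² = 4.4844 m. (Since h₀ = 1.05 m < h_ss, the level will rise toward this value.)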